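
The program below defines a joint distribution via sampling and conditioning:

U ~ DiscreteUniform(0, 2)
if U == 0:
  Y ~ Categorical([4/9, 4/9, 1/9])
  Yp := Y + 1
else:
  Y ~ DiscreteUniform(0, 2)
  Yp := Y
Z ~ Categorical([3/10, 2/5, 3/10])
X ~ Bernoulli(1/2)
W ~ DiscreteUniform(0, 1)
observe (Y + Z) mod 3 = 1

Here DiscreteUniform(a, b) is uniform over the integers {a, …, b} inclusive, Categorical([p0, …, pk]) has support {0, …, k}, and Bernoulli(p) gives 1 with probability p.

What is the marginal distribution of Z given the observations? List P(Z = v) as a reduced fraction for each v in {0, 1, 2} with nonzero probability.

P(Z=0) = 30/91, P(Z=1) = 40/91, P(Z=2) = 3/13

Enumerate traces; 36 have nonzero weight after conditioning:
  (U=0, Y=0, Z=1, X=0, W=0) weight 2/135
  (U=0, Y=0, Z=1, X=0, W=1) weight 2/135
  (U=0, Y=0, Z=1, X=1, W=0) weight 2/135
  (U=0, Y=0, Z=1, X=1, W=1) weight 2/135
  (U=0, Y=1, Z=0, X=0, W=0) weight 1/90
  (U=0, Y=1, Z=0, X=0, W=1) weight 1/90
  (U=0, Y=1, Z=0, X=1, W=0) weight 1/90
  (U=0, Y=1, Z=0, X=1, W=1) weight 1/90
  (U=0, Y=2, Z=2, X=0, W=0) weight 1/360
  … 27 more
Group by Z:
  weight(Z=0) = 1/9
  weight(Z=1) = 4/27
  weight(Z=2) = 7/90
Total weight = 1/9 + 4/27 + 7/90 = 91/270
P(Z=0 | obs) = 1/9 / 91/270 = 30/91
P(Z=1 | obs) = 4/27 / 91/270 = 40/91
P(Z=2 | obs) = 7/90 / 91/270 = 3/13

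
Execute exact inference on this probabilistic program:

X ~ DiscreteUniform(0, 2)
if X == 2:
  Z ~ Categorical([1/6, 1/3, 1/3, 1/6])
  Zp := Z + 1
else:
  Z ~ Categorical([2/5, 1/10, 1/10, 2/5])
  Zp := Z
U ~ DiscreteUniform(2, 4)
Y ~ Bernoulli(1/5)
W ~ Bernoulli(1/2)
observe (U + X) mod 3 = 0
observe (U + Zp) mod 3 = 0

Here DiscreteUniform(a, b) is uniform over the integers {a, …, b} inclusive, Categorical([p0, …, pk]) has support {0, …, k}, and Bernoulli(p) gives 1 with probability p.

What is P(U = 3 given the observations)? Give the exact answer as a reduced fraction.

P(U = 3 | obs) = 24/37

Enumerate traces; 16 have nonzero weight after conditioning:
  (X=0, Z=0, U=3, Y=0, W=0) weight 4/225
  (X=0, Z=0, U=3, Y=0, W=1) weight 4/225
  (X=0, Z=0, U=3, Y=1, W=0) weight 1/225
  (X=0, Z=0, U=3, Y=1, W=1) weight 1/225
  (X=0, Z=3, U=3, Y=0, W=0) weight 4/225
  (X=0, Z=3, U=3, Y=0, W=1) weight 4/225
  (X=0, Z=3, U=3, Y=1, W=0) weight 1/225
  (X=0, Z=3, U=3, Y=1, W=1) weight 1/225
  (X=1, Z=1, U=2, Y=0, W=0) weight 1/225
  (X=2, Z=1, U=4, Y=0, W=0) weight 2/135
  … 6 more
Group by U:
  weight(U=2) = 1/90
  weight(U=3) = 4/45
  weight(U=4) = 1/27
Total weight = 1/90 + 4/45 + 1/27 = 37/270
P(U=2 | obs) = 1/90 / 37/270 = 3/37
P(U=3 | obs) = 4/45 / 37/270 = 24/37
P(U=4 | obs) = 1/27 / 37/270 = 10/37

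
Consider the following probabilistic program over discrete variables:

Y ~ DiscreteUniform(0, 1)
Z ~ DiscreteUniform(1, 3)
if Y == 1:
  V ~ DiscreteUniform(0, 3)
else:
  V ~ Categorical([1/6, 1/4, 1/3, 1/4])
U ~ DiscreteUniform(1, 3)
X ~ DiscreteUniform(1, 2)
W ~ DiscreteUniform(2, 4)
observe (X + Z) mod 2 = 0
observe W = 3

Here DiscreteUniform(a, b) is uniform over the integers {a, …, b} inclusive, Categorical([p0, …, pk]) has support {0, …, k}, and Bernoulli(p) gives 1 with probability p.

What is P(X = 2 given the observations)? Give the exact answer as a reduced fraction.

P(X = 2 | obs) = 1/3

Enumerate traces; 72 have nonzero weight after conditioning:
  (Y=0, Z=1, V=0, U=1, X=1, W=3) weight 1/648
  (Y=0, Z=1, V=0, U=2, X=1, W=3) weight 1/648
  (Y=0, Z=1, V=0, U=3, X=1, W=3) weight 1/648
  (Y=0, Z=1, V=1, U=1, X=1, W=3) weight 1/432
  (Y=0, Z=1, V=1, U=2, X=1, W=3) weight 1/432
  (Y=0, Z=1, V=1, U=3, X=1, W=3) weight 1/432
  (Y=0, Z=1, V=2, U=1, X=1, W=3) weight 1/324
  (Y=0, Z=1, V=2, U=2, X=1, W=3) weight 1/324
  (Y=0, Z=2, V=0, U=1, X=2, W=3) weight 1/648
  … 63 more
Group by X:
  weight(X=1) = 1/9
  weight(X=2) = 1/18
Total weight = 1/9 + 1/18 = 1/6
P(X=1 | obs) = 1/9 / 1/6 = 2/3
P(X=2 | obs) = 1/18 / 1/6 = 1/3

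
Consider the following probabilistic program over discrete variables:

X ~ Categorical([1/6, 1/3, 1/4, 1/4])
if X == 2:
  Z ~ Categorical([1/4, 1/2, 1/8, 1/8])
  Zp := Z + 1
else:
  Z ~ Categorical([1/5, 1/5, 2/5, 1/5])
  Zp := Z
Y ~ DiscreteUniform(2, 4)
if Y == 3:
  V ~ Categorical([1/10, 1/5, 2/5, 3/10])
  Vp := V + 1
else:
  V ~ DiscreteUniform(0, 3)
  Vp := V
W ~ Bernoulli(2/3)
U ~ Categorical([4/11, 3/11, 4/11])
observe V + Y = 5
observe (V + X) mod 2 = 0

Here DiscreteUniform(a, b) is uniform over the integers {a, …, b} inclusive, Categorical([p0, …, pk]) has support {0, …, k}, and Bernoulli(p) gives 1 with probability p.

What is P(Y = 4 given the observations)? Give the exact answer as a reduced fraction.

Enumerate traces; 144 have nonzero weight after conditioning:
  (X=0, Z=0, Y=3, V=2, W=0, U=0) weight 4/7425
  (X=0, Z=0, Y=3, V=2, W=0, U=1) weight 1/2475
  (X=0, Z=0, Y=3, V=2, W=0, U=2) weight 4/7425
  (X=0, Z=0, Y=3, V=2, W=1, U=0) weight 8/7425
  (X=0, Z=0, Y=3, V=2, W=1, U=1) weight 2/2475
  (X=0, Z=0, Y=3, V=2, W=1, U=2) weight 8/7425
  (X=0, Z=1, Y=3, V=2, W=0, U=0) weight 4/7425
  (X=0, Z=1, Y=3, V=2, W=0, U=1) weight 1/2475
  (X=1, Z=0, Y=2, V=3, W=0, U=0) weight 1/1485
  (X=1, Z=0, Y=4, V=1, W=0, U=0) weight 1/1485
  … 134 more
Group by Y:
  weight(Y=2) = 7/144
  weight(Y=3) = 1/18
  weight(Y=4) = 7/144
Total weight = 7/144 + 1/18 + 7/144 = 11/72
P(Y=2 | obs) = 7/144 / 11/72 = 7/22
P(Y=3 | obs) = 1/18 / 11/72 = 4/11
P(Y=4 | obs) = 7/144 / 11/72 = 7/22

P(Y = 4 | obs) = 7/22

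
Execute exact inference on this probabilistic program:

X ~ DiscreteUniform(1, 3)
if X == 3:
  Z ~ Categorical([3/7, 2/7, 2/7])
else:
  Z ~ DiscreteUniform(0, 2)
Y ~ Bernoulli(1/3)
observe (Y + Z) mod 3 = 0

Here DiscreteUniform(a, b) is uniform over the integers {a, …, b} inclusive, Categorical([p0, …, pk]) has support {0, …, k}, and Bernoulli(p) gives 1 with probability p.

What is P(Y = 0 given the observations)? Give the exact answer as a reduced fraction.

Enumerate traces; 6 have nonzero weight after conditioning:
  (X=1, Z=0, Y=0) weight 2/27
  (X=1, Z=2, Y=1) weight 1/27
  (X=2, Z=0, Y=0) weight 2/27
  (X=2, Z=2, Y=1) weight 1/27
  (X=3, Z=0, Y=0) weight 2/21
  (X=3, Z=2, Y=1) weight 2/63
Group by Y:
  weight(Y=0) = 46/189
  weight(Y=1) = 20/189
Total weight = 46/189 + 20/189 = 22/63
P(Y=0 | obs) = 46/189 / 22/63 = 23/33
P(Y=1 | obs) = 20/189 / 22/63 = 10/33

P(Y = 0 | obs) = 23/33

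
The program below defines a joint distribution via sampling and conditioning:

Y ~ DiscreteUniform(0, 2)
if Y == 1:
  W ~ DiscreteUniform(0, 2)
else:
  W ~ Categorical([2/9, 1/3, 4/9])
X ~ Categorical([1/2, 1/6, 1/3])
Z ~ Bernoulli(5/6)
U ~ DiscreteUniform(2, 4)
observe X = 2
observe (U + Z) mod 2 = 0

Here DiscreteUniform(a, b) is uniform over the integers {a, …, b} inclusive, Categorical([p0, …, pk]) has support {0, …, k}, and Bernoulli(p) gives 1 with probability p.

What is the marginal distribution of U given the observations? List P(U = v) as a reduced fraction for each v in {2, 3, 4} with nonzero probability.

P(U=2) = 1/7, P(U=3) = 5/7, P(U=4) = 1/7

Enumerate traces; 27 have nonzero weight after conditioning:
  (Y=0, W=0, X=2, Z=0, U=2) weight 1/729
  (Y=0, W=0, X=2, Z=0, U=4) weight 1/729
  (Y=0, W=0, X=2, Z=1, U=3) weight 5/729
  (Y=0, W=1, X=2, Z=0, U=2) weight 1/486
  (Y=0, W=1, X=2, Z=0, U=4) weight 1/486
  (Y=0, W=1, X=2, Z=1, U=3) weight 5/486
  (Y=0, W=2, X=2, Z=0, U=2) weight 2/729
  (Y=0, W=2, X=2, Z=0, U=4) weight 2/729
  … 19 more
Group by U:
  weight(U=2) = 1/54
  weight(U=3) = 5/54
  weight(U=4) = 1/54
Total weight = 1/54 + 5/54 + 1/54 = 7/54
P(U=2 | obs) = 1/54 / 7/54 = 1/7
P(U=3 | obs) = 5/54 / 7/54 = 5/7
P(U=4 | obs) = 1/54 / 7/54 = 1/7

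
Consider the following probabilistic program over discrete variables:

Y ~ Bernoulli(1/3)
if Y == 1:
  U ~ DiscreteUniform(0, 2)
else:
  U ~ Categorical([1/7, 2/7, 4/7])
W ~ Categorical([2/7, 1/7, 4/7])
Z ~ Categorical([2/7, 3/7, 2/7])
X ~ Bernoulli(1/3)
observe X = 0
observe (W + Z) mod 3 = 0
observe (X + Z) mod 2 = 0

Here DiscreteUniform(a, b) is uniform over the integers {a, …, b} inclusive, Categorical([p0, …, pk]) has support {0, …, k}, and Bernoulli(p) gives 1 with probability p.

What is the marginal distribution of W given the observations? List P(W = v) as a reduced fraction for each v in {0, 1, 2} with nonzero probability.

Enumerate traces; 12 have nonzero weight after conditioning:
  (Y=0, U=0, W=0, Z=0, X=0) weight 16/3087
  (Y=0, U=0, W=1, Z=2, X=0) weight 8/3087
  (Y=0, U=1, W=0, Z=0, X=0) weight 32/3087
  (Y=0, U=1, W=1, Z=2, X=0) weight 16/3087
  (Y=0, U=2, W=0, Z=0, X=0) weight 64/3087
  (Y=0, U=2, W=1, Z=2, X=0) weight 32/3087
  (Y=1, U=0, W=0, Z=0, X=0) weight 8/1323
  (Y=1, U=0, W=1, Z=2, X=0) weight 4/1323
  … 4 more
Group by W:
  weight(W=0) = 8/147
  weight(W=1) = 4/147
Total weight = 8/147 + 4/147 = 4/49
P(W=0 | obs) = 8/147 / 4/49 = 2/3
P(W=1 | obs) = 4/147 / 4/49 = 1/3

P(W=0) = 2/3, P(W=1) = 1/3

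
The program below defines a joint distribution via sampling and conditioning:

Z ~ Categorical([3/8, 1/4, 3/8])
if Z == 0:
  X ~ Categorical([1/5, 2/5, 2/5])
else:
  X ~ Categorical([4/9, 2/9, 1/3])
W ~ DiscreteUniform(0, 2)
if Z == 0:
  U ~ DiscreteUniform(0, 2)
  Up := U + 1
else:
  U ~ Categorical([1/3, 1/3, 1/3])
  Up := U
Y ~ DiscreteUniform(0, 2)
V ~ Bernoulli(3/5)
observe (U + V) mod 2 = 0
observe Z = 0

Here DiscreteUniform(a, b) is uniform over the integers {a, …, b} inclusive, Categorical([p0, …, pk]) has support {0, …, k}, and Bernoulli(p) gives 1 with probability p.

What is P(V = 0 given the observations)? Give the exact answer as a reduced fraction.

Enumerate traces; 81 have nonzero weight after conditioning:
  (Z=0, X=0, W=0, U=0, Y=0, V=0) weight 1/900
  (Z=0, X=0, W=0, U=0, Y=1, V=0) weight 1/900
  (Z=0, X=0, W=0, U=0, Y=2, V=0) weight 1/900
  (Z=0, X=0, W=0, U=1, Y=0, V=1) weight 1/600
  (Z=0, X=0, W=0, U=1, Y=1, V=1) weight 1/600
  (Z=0, X=0, W=0, U=1, Y=2, V=1) weight 1/600
  (Z=0, X=0, W=0, U=2, Y=0, V=0) weight 1/900
  (Z=0, X=0, W=0, U=2, Y=1, V=0) weight 1/900
  … 73 more
Group by V:
  weight(V=0) = 1/10
  weight(V=1) = 3/40
Total weight = 1/10 + 3/40 = 7/40
P(V=0 | obs) = 1/10 / 7/40 = 4/7
P(V=1 | obs) = 3/40 / 7/40 = 3/7

P(V = 0 | obs) = 4/7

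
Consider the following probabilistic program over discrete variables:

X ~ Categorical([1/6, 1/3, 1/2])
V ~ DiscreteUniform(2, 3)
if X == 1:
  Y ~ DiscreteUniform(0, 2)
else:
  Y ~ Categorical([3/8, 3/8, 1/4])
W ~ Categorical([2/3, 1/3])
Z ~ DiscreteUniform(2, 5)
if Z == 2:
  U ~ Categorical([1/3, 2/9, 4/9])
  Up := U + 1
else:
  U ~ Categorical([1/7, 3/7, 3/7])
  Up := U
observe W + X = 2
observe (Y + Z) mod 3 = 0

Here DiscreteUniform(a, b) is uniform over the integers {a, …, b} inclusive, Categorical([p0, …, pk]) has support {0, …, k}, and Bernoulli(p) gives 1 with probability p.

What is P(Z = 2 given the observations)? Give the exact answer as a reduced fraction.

P(Z = 2 | obs) = 35/131

Enumerate traces; 48 have nonzero weight after conditioning:
  (X=1, V=2, Y=0, W=1, Z=3, U=0) weight 1/1512
  (X=1, V=2, Y=0, W=1, Z=3, U=1) weight 1/504
  (X=1, V=2, Y=0, W=1, Z=3, U=2) weight 1/504
  (X=1, V=2, Y=1, W=1, Z=2, U=0) weight 1/648
  (X=1, V=2, Y=1, W=1, Z=2, U=1) weight 1/972
  (X=1, V=2, Y=1, W=1, Z=2, U=2) weight 1/486
  (X=1, V=2, Y=1, W=1, Z=5, U=0) weight 1/1512
  (X=1, V=2, Y=1, W=1, Z=5, U=1) weight 1/504
  (X=1, V=2, Y=2, W=1, Z=4, U=0) weight 1/1512
  … 39 more
Group by Z:
  weight(Z=2) = 35/864
  weight(Z=3) = 35/864
  weight(Z=4) = 13/432
  weight(Z=5) = 35/864
Total weight = 35/864 + 35/864 + 13/432 + 35/864 = 131/864
P(Z=2 | obs) = 35/864 / 131/864 = 35/131
P(Z=3 | obs) = 35/864 / 131/864 = 35/131
P(Z=4 | obs) = 13/432 / 131/864 = 26/131
P(Z=5 | obs) = 35/864 / 131/864 = 35/131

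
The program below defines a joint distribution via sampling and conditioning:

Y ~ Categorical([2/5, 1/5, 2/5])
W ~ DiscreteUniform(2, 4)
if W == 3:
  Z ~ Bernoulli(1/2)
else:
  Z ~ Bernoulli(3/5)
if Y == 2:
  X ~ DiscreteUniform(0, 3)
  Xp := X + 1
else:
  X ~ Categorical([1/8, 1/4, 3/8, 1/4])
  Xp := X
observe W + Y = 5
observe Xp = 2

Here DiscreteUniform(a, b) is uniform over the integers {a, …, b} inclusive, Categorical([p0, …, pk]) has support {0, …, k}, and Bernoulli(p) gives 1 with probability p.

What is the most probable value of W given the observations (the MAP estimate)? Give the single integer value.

Enumerate traces; 4 have nonzero weight after conditioning:
  (Y=1, W=4, Z=0, X=2) weight 1/100
  (Y=1, W=4, Z=1, X=2) weight 3/200
  (Y=2, W=3, Z=0, X=1) weight 1/60
  (Y=2, W=3, Z=1, X=1) weight 1/60
Group by W:
  weight(W=3) = 1/30
  weight(W=4) = 1/40
Total weight = 1/30 + 1/40 = 7/120
P(W=3 | obs) = 1/30 / 7/120 = 4/7
P(W=4 | obs) = 1/40 / 7/120 = 3/7
argmax = 3

argmax_v P(W = v | obs) = 3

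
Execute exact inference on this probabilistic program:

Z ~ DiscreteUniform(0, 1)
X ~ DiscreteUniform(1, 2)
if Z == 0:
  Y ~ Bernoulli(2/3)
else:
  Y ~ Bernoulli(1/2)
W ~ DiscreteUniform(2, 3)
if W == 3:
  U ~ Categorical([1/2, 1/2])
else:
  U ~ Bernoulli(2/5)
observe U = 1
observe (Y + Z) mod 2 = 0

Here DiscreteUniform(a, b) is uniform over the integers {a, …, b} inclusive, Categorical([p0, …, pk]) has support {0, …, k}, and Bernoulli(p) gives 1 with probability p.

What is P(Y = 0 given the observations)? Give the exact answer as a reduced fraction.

P(Y = 0 | obs) = 2/5

Enumerate traces; 8 have nonzero weight after conditioning:
  (Z=0, X=1, Y=0, W=2, U=1) weight 1/60
  (Z=0, X=1, Y=0, W=3, U=1) weight 1/48
  (Z=0, X=2, Y=0, W=2, U=1) weight 1/60
  (Z=0, X=2, Y=0, W=3, U=1) weight 1/48
  (Z=1, X=1, Y=1, W=2, U=1) weight 1/40
  (Z=1, X=1, Y=1, W=3, U=1) weight 1/32
  (Z=1, X=2, Y=1, W=2, U=1) weight 1/40
  (Z=1, X=2, Y=1, W=3, U=1) weight 1/32
Group by Y:
  weight(Y=0) = 3/40
  weight(Y=1) = 9/80
Total weight = 3/40 + 9/80 = 3/16
P(Y=0 | obs) = 3/40 / 3/16 = 2/5
P(Y=1 | obs) = 9/80 / 3/16 = 3/5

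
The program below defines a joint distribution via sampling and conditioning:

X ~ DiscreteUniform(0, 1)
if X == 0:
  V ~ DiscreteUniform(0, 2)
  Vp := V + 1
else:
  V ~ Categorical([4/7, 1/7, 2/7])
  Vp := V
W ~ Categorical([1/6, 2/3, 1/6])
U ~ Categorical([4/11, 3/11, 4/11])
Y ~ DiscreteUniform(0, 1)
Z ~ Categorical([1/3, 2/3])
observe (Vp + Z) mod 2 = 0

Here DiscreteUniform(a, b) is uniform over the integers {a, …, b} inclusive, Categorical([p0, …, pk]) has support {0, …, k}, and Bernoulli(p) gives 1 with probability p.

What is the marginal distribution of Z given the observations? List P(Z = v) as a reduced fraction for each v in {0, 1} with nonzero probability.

P(Z=0) = 25/59, P(Z=1) = 34/59

Enumerate traces; 108 have nonzero weight after conditioning:
  (X=0, V=0, W=0, U=0, Y=0, Z=1) weight 1/297
  (X=0, V=0, W=0, U=0, Y=1, Z=1) weight 1/297
  (X=0, V=0, W=0, U=1, Y=0, Z=1) weight 1/396
  (X=0, V=0, W=0, U=1, Y=1, Z=1) weight 1/396
  (X=0, V=0, W=0, U=2, Y=0, Z=1) weight 1/297
  (X=0, V=0, W=0, U=2, Y=1, Z=1) weight 1/297
  (X=0, V=0, W=1, U=0, Y=0, Z=1) weight 4/297
  (X=0, V=0, W=1, U=0, Y=1, Z=1) weight 4/297
  (X=0, V=1, W=0, U=0, Y=0, Z=0) weight 1/594
  … 99 more
Group by Z:
  weight(Z=0) = 25/126
  weight(Z=1) = 17/63
Total weight = 25/126 + 17/63 = 59/126
P(Z=0 | obs) = 25/126 / 59/126 = 25/59
P(Z=1 | obs) = 17/63 / 59/126 = 34/59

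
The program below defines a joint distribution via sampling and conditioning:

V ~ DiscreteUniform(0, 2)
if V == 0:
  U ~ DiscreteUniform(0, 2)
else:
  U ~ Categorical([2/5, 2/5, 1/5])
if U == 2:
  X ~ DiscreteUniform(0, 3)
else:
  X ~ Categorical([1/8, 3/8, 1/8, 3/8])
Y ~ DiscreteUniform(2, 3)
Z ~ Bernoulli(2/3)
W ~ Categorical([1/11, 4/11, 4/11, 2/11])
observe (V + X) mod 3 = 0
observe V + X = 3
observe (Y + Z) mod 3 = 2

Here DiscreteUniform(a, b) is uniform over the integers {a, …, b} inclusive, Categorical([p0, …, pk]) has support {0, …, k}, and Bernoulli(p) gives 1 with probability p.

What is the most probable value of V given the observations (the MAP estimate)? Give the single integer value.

Enumerate traces; 36 have nonzero weight after conditioning:
  (V=0, U=0, X=3, Y=2, Z=0, W=0) weight 1/1584
  (V=0, U=0, X=3, Y=2, Z=0, W=1) weight 1/396
  (V=0, U=0, X=3, Y=2, Z=0, W=2) weight 1/396
  (V=0, U=0, X=3, Y=2, Z=0, W=3) weight 1/792
  (V=0, U=1, X=3, Y=2, Z=0, W=0) weight 1/1584
  (V=0, U=1, X=3, Y=2, Z=0, W=1) weight 1/396
  (V=0, U=1, X=3, Y=2, Z=0, W=2) weight 1/396
  (V=0, U=1, X=3, Y=2, Z=0, W=3) weight 1/792
  (V=1, U=0, X=2, Y=2, Z=0, W=0) weight 1/3960
  (V=2, U=0, X=1, Y=2, Z=0, W=0) weight 1/1320
  … 26 more
Group by V:
  weight(V=0) = 1/54
  weight(V=1) = 1/120
  weight(V=2) = 7/360
Total weight = 1/54 + 1/120 + 7/360 = 5/108
P(V=0 | obs) = 1/54 / 5/108 = 2/5
P(V=1 | obs) = 1/120 / 5/108 = 9/50
P(V=2 | obs) = 7/360 / 5/108 = 21/50
argmax = 2

argmax_v P(V = v | obs) = 2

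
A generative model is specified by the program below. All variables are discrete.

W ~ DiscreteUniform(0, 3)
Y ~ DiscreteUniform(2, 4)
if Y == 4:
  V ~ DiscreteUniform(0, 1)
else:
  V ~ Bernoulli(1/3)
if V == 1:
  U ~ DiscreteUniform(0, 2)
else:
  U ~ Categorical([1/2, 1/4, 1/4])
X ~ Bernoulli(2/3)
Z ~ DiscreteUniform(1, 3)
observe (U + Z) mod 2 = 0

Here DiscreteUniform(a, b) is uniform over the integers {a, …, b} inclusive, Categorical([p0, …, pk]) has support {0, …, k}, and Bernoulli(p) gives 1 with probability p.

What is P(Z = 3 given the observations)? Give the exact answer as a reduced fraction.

Enumerate traces; 192 have nonzero weight after conditioning:
  (W=0, Y=2, V=0, U=0, X=0, Z=2) weight 1/324
  (W=0, Y=2, V=0, U=0, X=1, Z=2) weight 1/162
  (W=0, Y=2, V=0, U=1, X=0, Z=1) weight 1/648
  (W=0, Y=2, V=0, U=1, X=0, Z=3) weight 1/648
  (W=0, Y=2, V=0, U=1, X=1, Z=1) weight 1/324
  (W=0, Y=2, V=0, U=1, X=1, Z=3) weight 1/324
  (W=0, Y=2, V=0, U=2, X=0, Z=2) weight 1/648
  (W=0, Y=2, V=0, U=2, X=1, Z=2) weight 1/324
  … 184 more
Group by Z:
  weight(Z=1) = 61/648
  weight(Z=2) = 155/648
  weight(Z=3) = 61/648
Total weight = 61/648 + 155/648 + 61/648 = 277/648
P(Z=1 | obs) = 61/648 / 277/648 = 61/277
P(Z=2 | obs) = 155/648 / 277/648 = 155/277
P(Z=3 | obs) = 61/648 / 277/648 = 61/277

P(Z = 3 | obs) = 61/277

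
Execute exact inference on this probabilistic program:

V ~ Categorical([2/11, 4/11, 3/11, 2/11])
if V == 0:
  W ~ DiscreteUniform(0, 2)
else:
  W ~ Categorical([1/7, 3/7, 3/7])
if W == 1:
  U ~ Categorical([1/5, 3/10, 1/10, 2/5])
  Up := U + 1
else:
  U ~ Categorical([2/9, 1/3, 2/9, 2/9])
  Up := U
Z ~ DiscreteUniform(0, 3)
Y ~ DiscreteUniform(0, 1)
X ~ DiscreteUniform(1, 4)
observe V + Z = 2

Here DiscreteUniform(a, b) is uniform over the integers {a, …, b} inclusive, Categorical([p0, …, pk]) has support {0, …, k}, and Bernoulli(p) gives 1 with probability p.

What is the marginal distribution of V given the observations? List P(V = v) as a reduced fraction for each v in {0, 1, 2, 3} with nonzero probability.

Enumerate traces; 288 have nonzero weight after conditioning:
  (V=0, W=0, U=0, Z=2, Y=0, X=1) weight 1/2376
  (V=0, W=0, U=0, Z=2, Y=0, X=2) weight 1/2376
  (V=0, W=0, U=0, Z=2, Y=0, X=3) weight 1/2376
  (V=0, W=0, U=0, Z=2, Y=0, X=4) weight 1/2376
  (V=0, W=0, U=0, Z=2, Y=1, X=1) weight 1/2376
  (V=0, W=0, U=0, Z=2, Y=1, X=2) weight 1/2376
  (V=0, W=0, U=0, Z=2, Y=1, X=3) weight 1/2376
  (V=0, W=0, U=0, Z=2, Y=1, X=4) weight 1/2376
  (V=1, W=0, U=0, Z=1, Y=0, X=1) weight 1/2772
  (V=2, W=0, U=0, Z=0, Y=0, X=1) weight 1/3696
  … 278 more
Group by V:
  weight(V=0) = 1/22
  weight(V=1) = 1/11
  weight(V=2) = 3/44
Total weight = 1/22 + 1/11 + 3/44 = 9/44
P(V=0 | obs) = 1/22 / 9/44 = 2/9
P(V=1 | obs) = 1/11 / 9/44 = 4/9
P(V=2 | obs) = 3/44 / 9/44 = 1/3

P(V=0) = 2/9, P(V=1) = 4/9, P(V=2) = 1/3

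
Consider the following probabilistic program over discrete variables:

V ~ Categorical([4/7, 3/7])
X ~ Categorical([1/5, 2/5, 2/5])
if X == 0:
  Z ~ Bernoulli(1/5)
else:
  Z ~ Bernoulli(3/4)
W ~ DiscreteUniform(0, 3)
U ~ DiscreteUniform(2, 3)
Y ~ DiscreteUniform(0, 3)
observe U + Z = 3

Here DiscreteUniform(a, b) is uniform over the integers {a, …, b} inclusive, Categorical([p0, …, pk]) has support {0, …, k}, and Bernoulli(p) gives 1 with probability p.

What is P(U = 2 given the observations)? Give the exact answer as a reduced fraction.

Enumerate traces; 192 have nonzero weight after conditioning:
  (V=0, X=0, Z=0, W=0, U=3, Y=0) weight 1/350
  (V=0, X=0, Z=0, W=0, U=3, Y=1) weight 1/350
  (V=0, X=0, Z=0, W=0, U=3, Y=2) weight 1/350
  (V=0, X=0, Z=0, W=0, U=3, Y=3) weight 1/350
  (V=0, X=0, Z=0, W=1, U=3, Y=0) weight 1/350
  (V=0, X=0, Z=0, W=1, U=3, Y=1) weight 1/350
  (V=0, X=0, Z=0, W=1, U=3, Y=2) weight 1/350
  (V=0, X=0, Z=0, W=1, U=3, Y=3) weight 1/350
  (V=0, X=0, Z=1, W=0, U=2, Y=0) weight 1/1400
  … 183 more
Group by U:
  weight(U=2) = 8/25
  weight(U=3) = 9/50
Total weight = 8/25 + 9/50 = 1/2
P(U=2 | obs) = 8/25 / 1/2 = 16/25
P(U=3 | obs) = 9/50 / 1/2 = 9/25

P(U = 2 | obs) = 16/25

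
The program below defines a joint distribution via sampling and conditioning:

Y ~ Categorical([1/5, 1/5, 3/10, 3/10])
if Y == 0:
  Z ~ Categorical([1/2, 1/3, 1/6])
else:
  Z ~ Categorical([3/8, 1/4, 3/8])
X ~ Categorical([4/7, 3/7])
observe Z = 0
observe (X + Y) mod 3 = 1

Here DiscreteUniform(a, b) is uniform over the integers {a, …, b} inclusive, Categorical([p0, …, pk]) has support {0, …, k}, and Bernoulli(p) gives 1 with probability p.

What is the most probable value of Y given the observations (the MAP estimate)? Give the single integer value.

Enumerate traces; 3 have nonzero weight after conditioning:
  (Y=0, Z=0, X=1) weight 3/70
  (Y=1, Z=0, X=0) weight 3/70
  (Y=3, Z=0, X=1) weight 27/560
Group by Y:
  weight(Y=0) = 3/70
  weight(Y=1) = 3/70
  weight(Y=3) = 27/560
Total weight = 3/70 + 3/70 + 27/560 = 15/112
P(Y=0 | obs) = 3/70 / 15/112 = 8/25
P(Y=1 | obs) = 3/70 / 15/112 = 8/25
P(Y=3 | obs) = 27/560 / 15/112 = 9/25
argmax = 3

argmax_v P(Y = v | obs) = 3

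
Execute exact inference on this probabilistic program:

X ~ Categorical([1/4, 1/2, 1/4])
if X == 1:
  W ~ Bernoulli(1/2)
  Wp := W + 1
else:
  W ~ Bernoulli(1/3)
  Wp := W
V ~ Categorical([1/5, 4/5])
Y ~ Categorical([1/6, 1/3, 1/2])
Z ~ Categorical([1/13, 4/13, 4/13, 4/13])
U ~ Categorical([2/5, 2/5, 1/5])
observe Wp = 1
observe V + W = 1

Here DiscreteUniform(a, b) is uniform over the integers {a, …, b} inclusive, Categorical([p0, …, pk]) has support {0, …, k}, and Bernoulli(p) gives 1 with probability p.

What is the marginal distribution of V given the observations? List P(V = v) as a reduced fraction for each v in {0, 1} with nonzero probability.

Enumerate traces; 108 have nonzero weight after conditioning:
  (X=0, W=1, V=0, Y=0, Z=0, U=0) weight 1/11700
  (X=0, W=1, V=0, Y=0, Z=0, U=1) weight 1/11700
  (X=0, W=1, V=0, Y=0, Z=0, U=2) weight 1/23400
  (X=0, W=1, V=0, Y=0, Z=1, U=0) weight 1/2925
  (X=0, W=1, V=0, Y=0, Z=1, U=1) weight 1/2925
  (X=0, W=1, V=0, Y=0, Z=1, U=2) weight 1/5850
  (X=0, W=1, V=0, Y=0, Z=2, U=0) weight 1/2925
  (X=0, W=1, V=0, Y=0, Z=2, U=1) weight 1/2925
  (X=1, W=0, V=1, Y=0, Z=0, U=0) weight 1/975
  … 99 more
Group by V:
  weight(V=0) = 1/30
  weight(V=1) = 1/5
Total weight = 1/30 + 1/5 = 7/30
P(V=0 | obs) = 1/30 / 7/30 = 1/7
P(V=1 | obs) = 1/5 / 7/30 = 6/7

P(V=0) = 1/7, P(V=1) = 6/7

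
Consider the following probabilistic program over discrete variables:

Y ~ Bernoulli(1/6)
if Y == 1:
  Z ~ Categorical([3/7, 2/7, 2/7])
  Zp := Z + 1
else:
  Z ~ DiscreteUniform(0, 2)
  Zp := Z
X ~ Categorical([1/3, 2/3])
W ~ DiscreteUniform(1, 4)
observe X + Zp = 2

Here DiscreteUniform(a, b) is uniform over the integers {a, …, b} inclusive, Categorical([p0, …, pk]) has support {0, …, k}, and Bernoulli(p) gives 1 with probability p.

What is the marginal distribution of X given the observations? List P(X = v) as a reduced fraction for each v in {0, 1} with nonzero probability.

P(X=0) = 41/129, P(X=1) = 88/129

Enumerate traces; 16 have nonzero weight after conditioning:
  (Y=0, Z=1, X=1, W=1) weight 5/108
  (Y=0, Z=1, X=1, W=2) weight 5/108
  (Y=0, Z=1, X=1, W=3) weight 5/108
  (Y=0, Z=1, X=1, W=4) weight 5/108
  (Y=0, Z=2, X=0, W=1) weight 5/216
  (Y=0, Z=2, X=0, W=2) weight 5/216
  (Y=0, Z=2, X=0, W=3) weight 5/216
  (Y=0, Z=2, X=0, W=4) weight 5/216
  … 8 more
Group by X:
  weight(X=0) = 41/378
  weight(X=1) = 44/189
Total weight = 41/378 + 44/189 = 43/126
P(X=0 | obs) = 41/378 / 43/126 = 41/129
P(X=1 | obs) = 44/189 / 43/126 = 88/129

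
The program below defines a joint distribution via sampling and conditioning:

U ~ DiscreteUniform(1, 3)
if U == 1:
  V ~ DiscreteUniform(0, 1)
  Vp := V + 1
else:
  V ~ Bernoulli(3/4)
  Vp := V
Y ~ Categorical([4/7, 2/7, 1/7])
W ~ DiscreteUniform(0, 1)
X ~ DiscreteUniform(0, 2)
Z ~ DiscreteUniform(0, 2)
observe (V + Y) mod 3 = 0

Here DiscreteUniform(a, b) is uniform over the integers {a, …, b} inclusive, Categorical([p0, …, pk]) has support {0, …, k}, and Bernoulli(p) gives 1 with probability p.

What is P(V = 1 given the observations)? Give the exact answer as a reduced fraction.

Enumerate traces; 108 have nonzero weight after conditioning:
  (U=1, V=0, Y=0, W=0, X=0, Z=0) weight 1/189
  (U=1, V=0, Y=0, W=0, X=0, Z=1) weight 1/189
  (U=1, V=0, Y=0, W=0, X=0, Z=2) weight 1/189
  (U=1, V=0, Y=0, W=0, X=1, Z=0) weight 1/189
  (U=1, V=0, Y=0, W=0, X=1, Z=1) weight 1/189
  (U=1, V=0, Y=0, W=0, X=1, Z=2) weight 1/189
  (U=1, V=0, Y=0, W=0, X=2, Z=0) weight 1/189
  (U=1, V=0, Y=0, W=0, X=2, Z=1) weight 1/189
  (U=1, V=1, Y=2, W=0, X=0, Z=0) weight 1/756
  … 99 more
Group by V:
  weight(V=0) = 4/21
  weight(V=1) = 2/21
Total weight = 4/21 + 2/21 = 2/7
P(V=0 | obs) = 4/21 / 2/7 = 2/3
P(V=1 | obs) = 2/21 / 2/7 = 1/3

P(V = 1 | obs) = 1/3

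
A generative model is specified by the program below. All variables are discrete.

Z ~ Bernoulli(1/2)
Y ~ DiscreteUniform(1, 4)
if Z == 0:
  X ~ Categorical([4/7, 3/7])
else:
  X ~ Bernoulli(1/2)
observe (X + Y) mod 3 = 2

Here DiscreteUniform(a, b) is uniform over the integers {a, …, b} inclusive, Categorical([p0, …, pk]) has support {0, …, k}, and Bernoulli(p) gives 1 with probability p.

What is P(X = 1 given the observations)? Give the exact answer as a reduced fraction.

P(X = 1 | obs) = 26/41

Enumerate traces; 6 have nonzero weight after conditioning:
  (Z=0, Y=1, X=1) weight 3/56
  (Z=0, Y=2, X=0) weight 1/14
  (Z=0, Y=4, X=1) weight 3/56
  (Z=1, Y=1, X=1) weight 1/16
  (Z=1, Y=2, X=0) weight 1/16
  (Z=1, Y=4, X=1) weight 1/16
Group by X:
  weight(X=0) = 15/112
  weight(X=1) = 13/56
Total weight = 15/112 + 13/56 = 41/112
P(X=0 | obs) = 15/112 / 41/112 = 15/41
P(X=1 | obs) = 13/56 / 41/112 = 26/41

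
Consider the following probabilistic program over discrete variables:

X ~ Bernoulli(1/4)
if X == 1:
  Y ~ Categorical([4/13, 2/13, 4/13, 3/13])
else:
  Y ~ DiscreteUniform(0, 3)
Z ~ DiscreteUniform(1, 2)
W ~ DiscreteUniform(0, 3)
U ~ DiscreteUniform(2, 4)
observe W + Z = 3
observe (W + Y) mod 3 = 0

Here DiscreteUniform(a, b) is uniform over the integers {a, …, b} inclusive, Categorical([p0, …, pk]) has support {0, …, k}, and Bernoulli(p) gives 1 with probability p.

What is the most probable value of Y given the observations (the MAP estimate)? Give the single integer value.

Enumerate traces; 12 have nonzero weight after conditioning:
  (X=0, Y=1, Z=1, W=2, U=2) weight 1/128
  (X=0, Y=1, Z=1, W=2, U=3) weight 1/128
  (X=0, Y=1, Z=1, W=2, U=4) weight 1/128
  (X=0, Y=2, Z=2, W=1, U=2) weight 1/128
  (X=0, Y=2, Z=2, W=1, U=3) weight 1/128
  (X=0, Y=2, Z=2, W=1, U=4) weight 1/128
  (X=1, Y=1, Z=1, W=2, U=2) weight 1/624
  (X=1, Y=1, Z=1, W=2, U=3) weight 1/624
  … 4 more
Group by Y:
  weight(Y=1) = 47/1664
  weight(Y=2) = 55/1664
Total weight = 47/1664 + 55/1664 = 51/832
P(Y=1 | obs) = 47/1664 / 51/832 = 47/102
P(Y=2 | obs) = 55/1664 / 51/832 = 55/102
argmax = 2

argmax_v P(Y = v | obs) = 2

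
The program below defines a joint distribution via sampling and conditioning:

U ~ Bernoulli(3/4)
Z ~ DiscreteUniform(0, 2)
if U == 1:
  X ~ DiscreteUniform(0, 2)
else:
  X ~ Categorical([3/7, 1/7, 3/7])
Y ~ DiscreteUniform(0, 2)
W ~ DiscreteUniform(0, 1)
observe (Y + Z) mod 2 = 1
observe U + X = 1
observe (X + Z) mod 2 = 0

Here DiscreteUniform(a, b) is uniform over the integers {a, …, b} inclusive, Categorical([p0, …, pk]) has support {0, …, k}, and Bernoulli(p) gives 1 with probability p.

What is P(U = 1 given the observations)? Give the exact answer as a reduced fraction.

Enumerate traces; 8 have nonzero weight after conditioning:
  (U=0, Z=1, X=1, Y=0, W=0) weight 1/504
  (U=0, Z=1, X=1, Y=0, W=1) weight 1/504
  (U=0, Z=1, X=1, Y=2, W=0) weight 1/504
  (U=0, Z=1, X=1, Y=2, W=1) weight 1/504
  (U=1, Z=0, X=0, Y=1, W=0) weight 1/72
  (U=1, Z=0, X=0, Y=1, W=1) weight 1/72
  (U=1, Z=2, X=0, Y=1, W=0) weight 1/72
  (U=1, Z=2, X=0, Y=1, W=1) weight 1/72
Group by U:
  weight(U=0) = 1/126
  weight(U=1) = 1/18
Total weight = 1/126 + 1/18 = 4/63
P(U=0 | obs) = 1/126 / 4/63 = 1/8
P(U=1 | obs) = 1/18 / 4/63 = 7/8

P(U = 1 | obs) = 7/8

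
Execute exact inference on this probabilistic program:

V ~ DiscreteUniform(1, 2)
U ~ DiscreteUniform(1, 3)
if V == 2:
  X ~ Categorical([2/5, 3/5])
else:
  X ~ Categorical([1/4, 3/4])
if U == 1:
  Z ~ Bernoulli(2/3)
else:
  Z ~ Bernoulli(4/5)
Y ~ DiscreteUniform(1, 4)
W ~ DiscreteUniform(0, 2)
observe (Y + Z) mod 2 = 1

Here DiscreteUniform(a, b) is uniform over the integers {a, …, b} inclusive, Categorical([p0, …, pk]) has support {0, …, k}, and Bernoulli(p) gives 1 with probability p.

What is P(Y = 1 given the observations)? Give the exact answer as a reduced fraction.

Enumerate traces; 144 have nonzero weight after conditioning:
  (V=1, U=1, X=0, Z=0, Y=1, W=0) weight 1/864
  (V=1, U=1, X=0, Z=0, Y=1, W=1) weight 1/864
  (V=1, U=1, X=0, Z=0, Y=1, W=2) weight 1/864
  (V=1, U=1, X=0, Z=0, Y=3, W=0) weight 1/864
  (V=1, U=1, X=0, Z=0, Y=3, W=1) weight 1/864
  (V=1, U=1, X=0, Z=0, Y=3, W=2) weight 1/864
  (V=1, U=1, X=0, Z=1, Y=2, W=0) weight 1/432
  (V=1, U=1, X=0, Z=1, Y=2, W=1) weight 1/432
  (V=1, U=1, X=0, Z=1, Y=4, W=0) weight 1/432
  … 135 more
Group by Y:
  weight(Y=1) = 11/180
  weight(Y=2) = 17/90
  weight(Y=3) = 11/180
  weight(Y=4) = 17/90
Total weight = 11/180 + 17/90 + 11/180 + 17/90 = 1/2
P(Y=1 | obs) = 11/180 / 1/2 = 11/90
P(Y=2 | obs) = 17/90 / 1/2 = 17/45
P(Y=3 | obs) = 11/180 / 1/2 = 11/90
P(Y=4 | obs) = 17/90 / 1/2 = 17/45

P(Y = 1 | obs) = 11/90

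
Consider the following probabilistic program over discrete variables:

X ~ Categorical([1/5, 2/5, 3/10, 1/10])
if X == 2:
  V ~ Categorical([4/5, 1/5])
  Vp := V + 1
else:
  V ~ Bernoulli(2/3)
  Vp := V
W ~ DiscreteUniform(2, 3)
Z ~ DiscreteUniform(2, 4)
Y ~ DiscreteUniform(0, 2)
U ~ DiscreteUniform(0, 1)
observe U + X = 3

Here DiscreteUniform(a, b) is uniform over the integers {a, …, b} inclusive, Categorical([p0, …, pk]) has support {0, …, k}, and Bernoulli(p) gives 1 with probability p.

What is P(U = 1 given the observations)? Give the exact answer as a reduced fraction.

P(U = 1 | obs) = 3/4

Enumerate traces; 72 have nonzero weight after conditioning:
  (X=2, V=0, W=2, Z=2, Y=0, U=1) weight 1/150
  (X=2, V=0, W=2, Z=2, Y=1, U=1) weight 1/150
  (X=2, V=0, W=2, Z=2, Y=2, U=1) weight 1/150
  (X=2, V=0, W=2, Z=3, Y=0, U=1) weight 1/150
  (X=2, V=0, W=2, Z=3, Y=1, U=1) weight 1/150
  (X=2, V=0, W=2, Z=3, Y=2, U=1) weight 1/150
  (X=2, V=0, W=2, Z=4, Y=0, U=1) weight 1/150
  (X=2, V=0, W=2, Z=4, Y=1, U=1) weight 1/150
  (X=3, V=0, W=2, Z=2, Y=0, U=0) weight 1/1080
  … 63 more
Group by U:
  weight(U=0) = 1/20
  weight(U=1) = 3/20
Total weight = 1/20 + 3/20 = 1/5
P(U=0 | obs) = 1/20 / 1/5 = 1/4
P(U=1 | obs) = 3/20 / 1/5 = 3/4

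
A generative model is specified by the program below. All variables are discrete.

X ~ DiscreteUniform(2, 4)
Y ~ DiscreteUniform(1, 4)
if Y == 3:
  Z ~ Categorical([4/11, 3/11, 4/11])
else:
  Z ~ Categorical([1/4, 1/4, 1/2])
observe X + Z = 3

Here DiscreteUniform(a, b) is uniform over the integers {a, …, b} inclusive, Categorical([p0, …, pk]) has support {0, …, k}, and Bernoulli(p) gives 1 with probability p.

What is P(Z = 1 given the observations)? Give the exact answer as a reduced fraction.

P(Z = 1 | obs) = 45/94

Enumerate traces; 8 have nonzero weight after conditioning:
  (X=2, Y=1, Z=1) weight 1/48
  (X=2, Y=2, Z=1) weight 1/48
  (X=2, Y=3, Z=1) weight 1/44
  (X=2, Y=4, Z=1) weight 1/48
  (X=3, Y=1, Z=0) weight 1/48
  (X=3, Y=2, Z=0) weight 1/48
  (X=3, Y=3, Z=0) weight 1/33
  (X=3, Y=4, Z=0) weight 1/48
Group by Z:
  weight(Z=0) = 49/528
  weight(Z=1) = 15/176
Total weight = 49/528 + 15/176 = 47/264
P(Z=0 | obs) = 49/528 / 47/264 = 49/94
P(Z=1 | obs) = 15/176 / 47/264 = 45/94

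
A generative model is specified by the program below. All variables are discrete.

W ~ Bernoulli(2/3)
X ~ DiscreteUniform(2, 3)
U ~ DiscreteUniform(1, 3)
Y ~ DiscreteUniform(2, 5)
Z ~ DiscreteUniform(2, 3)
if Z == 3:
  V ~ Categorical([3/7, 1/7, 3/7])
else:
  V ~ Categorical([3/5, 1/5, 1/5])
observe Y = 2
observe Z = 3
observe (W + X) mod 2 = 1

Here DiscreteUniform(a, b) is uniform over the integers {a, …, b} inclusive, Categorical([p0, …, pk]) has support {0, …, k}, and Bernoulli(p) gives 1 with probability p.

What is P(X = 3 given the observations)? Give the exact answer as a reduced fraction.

Enumerate traces; 18 have nonzero weight after conditioning:
  (W=0, X=3, U=1, Y=2, Z=3, V=0) weight 1/336
  (W=0, X=3, U=1, Y=2, Z=3, V=1) weight 1/1008
  (W=0, X=3, U=1, Y=2, Z=3, V=2) weight 1/336
  (W=0, X=3, U=2, Y=2, Z=3, V=0) weight 1/336
  (W=0, X=3, U=2, Y=2, Z=3, V=1) weight 1/1008
  (W=0, X=3, U=2, Y=2, Z=3, V=2) weight 1/336
  (W=0, X=3, U=3, Y=2, Z=3, V=0) weight 1/336
  (W=0, X=3, U=3, Y=2, Z=3, V=1) weight 1/1008
  (W=1, X=2, U=1, Y=2, Z=3, V=0) weight 1/168
  … 9 more
Group by X:
  weight(X=2) = 1/24
  weight(X=3) = 1/48
Total weight = 1/24 + 1/48 = 1/16
P(X=2 | obs) = 1/24 / 1/16 = 2/3
P(X=3 | obs) = 1/48 / 1/16 = 1/3

P(X = 3 | obs) = 1/3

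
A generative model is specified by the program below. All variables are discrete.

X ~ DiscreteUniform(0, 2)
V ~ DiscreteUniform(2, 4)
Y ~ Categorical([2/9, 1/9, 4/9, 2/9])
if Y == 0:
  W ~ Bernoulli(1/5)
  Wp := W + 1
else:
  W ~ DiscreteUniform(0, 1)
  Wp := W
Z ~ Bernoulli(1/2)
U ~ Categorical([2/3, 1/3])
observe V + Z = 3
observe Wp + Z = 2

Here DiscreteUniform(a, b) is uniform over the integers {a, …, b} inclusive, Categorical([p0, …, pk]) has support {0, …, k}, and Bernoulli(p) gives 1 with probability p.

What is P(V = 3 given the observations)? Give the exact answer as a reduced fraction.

P(V = 3 | obs) = 4/55

Enumerate traces; 30 have nonzero weight after conditioning:
  (X=0, V=2, Y=0, W=0, Z=1, U=0) weight 8/1215
  (X=0, V=2, Y=0, W=0, Z=1, U=1) weight 4/1215
  (X=0, V=2, Y=1, W=1, Z=1, U=0) weight 1/486
  (X=0, V=2, Y=1, W=1, Z=1, U=1) weight 1/972
  (X=0, V=2, Y=2, W=1, Z=1, U=0) weight 2/243
  (X=0, V=2, Y=2, W=1, Z=1, U=1) weight 1/243
  (X=0, V=2, Y=3, W=1, Z=1, U=0) weight 1/243
  (X=0, V=2, Y=3, W=1, Z=1, U=1) weight 1/486
  (X=0, V=3, Y=0, W=1, Z=0, U=0) weight 2/1215
  … 21 more
Group by V:
  weight(V=2) = 17/180
  weight(V=3) = 1/135
Total weight = 17/180 + 1/135 = 11/108
P(V=2 | obs) = 17/180 / 11/108 = 51/55
P(V=3 | obs) = 1/135 / 11/108 = 4/55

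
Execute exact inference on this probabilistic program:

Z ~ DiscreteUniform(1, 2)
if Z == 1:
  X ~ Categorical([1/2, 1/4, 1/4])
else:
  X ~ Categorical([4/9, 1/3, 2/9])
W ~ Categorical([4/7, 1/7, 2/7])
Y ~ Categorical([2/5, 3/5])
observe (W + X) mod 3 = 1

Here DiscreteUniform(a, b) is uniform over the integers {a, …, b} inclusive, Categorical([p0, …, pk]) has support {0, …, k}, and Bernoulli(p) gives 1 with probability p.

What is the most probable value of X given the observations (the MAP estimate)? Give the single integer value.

Enumerate traces; 12 have nonzero weight after conditioning:
  (Z=1, X=0, W=1, Y=0) weight 1/70
  (Z=1, X=0, W=1, Y=1) weight 3/140
  (Z=1, X=1, W=0, Y=0) weight 1/35
  (Z=1, X=1, W=0, Y=1) weight 3/70
  (Z=1, X=2, W=2, Y=0) weight 1/70
  (Z=1, X=2, W=2, Y=1) weight 3/140
  (Z=2, X=0, W=1, Y=0) weight 4/315
  (Z=2, X=0, W=1, Y=1) weight 2/105
  … 4 more
Group by X:
  weight(X=0) = 17/252
  weight(X=1) = 1/6
  weight(X=2) = 17/252
Total weight = 17/252 + 1/6 + 17/252 = 19/63
P(X=0 | obs) = 17/252 / 19/63 = 17/76
P(X=1 | obs) = 1/6 / 19/63 = 21/38
P(X=2 | obs) = 17/252 / 19/63 = 17/76
argmax = 1

argmax_v P(X = v | obs) = 1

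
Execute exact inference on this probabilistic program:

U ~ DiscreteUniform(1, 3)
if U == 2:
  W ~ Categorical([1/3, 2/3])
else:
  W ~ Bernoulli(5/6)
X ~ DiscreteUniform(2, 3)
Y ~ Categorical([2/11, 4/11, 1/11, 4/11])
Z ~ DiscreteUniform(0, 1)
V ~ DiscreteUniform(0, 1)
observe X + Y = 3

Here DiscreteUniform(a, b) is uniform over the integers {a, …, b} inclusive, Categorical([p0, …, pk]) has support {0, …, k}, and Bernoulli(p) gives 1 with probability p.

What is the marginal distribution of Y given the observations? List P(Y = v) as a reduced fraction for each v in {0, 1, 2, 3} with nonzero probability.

Enumerate traces; 48 have nonzero weight after conditioning:
  (U=1, W=0, X=2, Y=1, Z=0, V=0) weight 1/396
  (U=1, W=0, X=2, Y=1, Z=0, V=1) weight 1/396
  (U=1, W=0, X=2, Y=1, Z=1, V=0) weight 1/396
  (U=1, W=0, X=2, Y=1, Z=1, V=1) weight 1/396
  (U=1, W=0, X=3, Y=0, Z=0, V=0) weight 1/792
  (U=1, W=0, X=3, Y=0, Z=0, V=1) weight 1/792
  (U=1, W=0, X=3, Y=0, Z=1, V=0) weight 1/792
  (U=1, W=0, X=3, Y=0, Z=1, V=1) weight 1/792
  … 40 more
Group by Y:
  weight(Y=0) = 1/11
  weight(Y=1) = 2/11
Total weight = 1/11 + 2/11 = 3/11
P(Y=0 | obs) = 1/11 / 3/11 = 1/3
P(Y=1 | obs) = 2/11 / 3/11 = 2/3

P(Y=0) = 1/3, P(Y=1) = 2/3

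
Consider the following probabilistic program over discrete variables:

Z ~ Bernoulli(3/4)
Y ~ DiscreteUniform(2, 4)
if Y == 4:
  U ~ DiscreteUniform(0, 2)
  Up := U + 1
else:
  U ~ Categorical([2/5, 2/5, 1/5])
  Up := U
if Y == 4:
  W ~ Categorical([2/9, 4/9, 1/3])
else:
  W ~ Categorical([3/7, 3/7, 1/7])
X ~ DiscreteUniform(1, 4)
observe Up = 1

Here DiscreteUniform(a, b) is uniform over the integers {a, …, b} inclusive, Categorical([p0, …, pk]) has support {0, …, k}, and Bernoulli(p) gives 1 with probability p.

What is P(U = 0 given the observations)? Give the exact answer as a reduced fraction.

P(U = 0 | obs) = 5/17

Enumerate traces; 72 have nonzero weight after conditioning:
  (Z=0, Y=2, U=1, W=0, X=1) weight 1/280
  (Z=0, Y=2, U=1, W=0, X=2) weight 1/280
  (Z=0, Y=2, U=1, W=0, X=3) weight 1/280
  (Z=0, Y=2, U=1, W=0, X=4) weight 1/280
  (Z=0, Y=2, U=1, W=1, X=1) weight 1/280
  (Z=0, Y=2, U=1, W=1, X=2) weight 1/280
  (Z=0, Y=2, U=1, W=1, X=3) weight 1/280
  (Z=0, Y=2, U=1, W=1, X=4) weight 1/280
  (Z=0, Y=4, U=0, W=0, X=1) weight 1/648
  … 63 more
Group by U:
  weight(U=0) = 1/9
  weight(U=1) = 4/15
Total weight = 1/9 + 4/15 = 17/45
P(U=0 | obs) = 1/9 / 17/45 = 5/17
P(U=1 | obs) = 4/15 / 17/45 = 12/17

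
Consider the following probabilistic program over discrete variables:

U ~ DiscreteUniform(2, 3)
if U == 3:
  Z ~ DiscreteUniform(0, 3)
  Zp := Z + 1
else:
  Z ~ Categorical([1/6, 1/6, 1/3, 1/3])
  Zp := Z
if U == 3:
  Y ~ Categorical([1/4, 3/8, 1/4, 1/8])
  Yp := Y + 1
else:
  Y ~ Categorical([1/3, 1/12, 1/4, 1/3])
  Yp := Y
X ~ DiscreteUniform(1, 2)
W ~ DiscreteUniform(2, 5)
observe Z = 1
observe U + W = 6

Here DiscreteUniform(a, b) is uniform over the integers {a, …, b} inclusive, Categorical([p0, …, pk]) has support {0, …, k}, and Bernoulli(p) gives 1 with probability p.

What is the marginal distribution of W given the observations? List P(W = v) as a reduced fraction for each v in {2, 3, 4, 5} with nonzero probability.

P(W=3) = 3/5, P(W=4) = 2/5

Enumerate traces; 16 have nonzero weight after conditioning:
  (U=2, Z=1, Y=0, X=1, W=4) weight 1/288
  (U=2, Z=1, Y=0, X=2, W=4) weight 1/288
  (U=2, Z=1, Y=1, X=1, W=4) weight 1/1152
  (U=2, Z=1, Y=1, X=2, W=4) weight 1/1152
  (U=2, Z=1, Y=2, X=1, W=4) weight 1/384
  (U=2, Z=1, Y=2, X=2, W=4) weight 1/384
  (U=2, Z=1, Y=3, X=1, W=4) weight 1/288
  (U=2, Z=1, Y=3, X=2, W=4) weight 1/288
  (U=3, Z=1, Y=0, X=1, W=3) weight 1/256
  … 7 more
Group by W:
  weight(W=3) = 1/32
  weight(W=4) = 1/48
Total weight = 1/32 + 1/48 = 5/96
P(W=3 | obs) = 1/32 / 5/96 = 3/5
P(W=4 | obs) = 1/48 / 5/96 = 2/5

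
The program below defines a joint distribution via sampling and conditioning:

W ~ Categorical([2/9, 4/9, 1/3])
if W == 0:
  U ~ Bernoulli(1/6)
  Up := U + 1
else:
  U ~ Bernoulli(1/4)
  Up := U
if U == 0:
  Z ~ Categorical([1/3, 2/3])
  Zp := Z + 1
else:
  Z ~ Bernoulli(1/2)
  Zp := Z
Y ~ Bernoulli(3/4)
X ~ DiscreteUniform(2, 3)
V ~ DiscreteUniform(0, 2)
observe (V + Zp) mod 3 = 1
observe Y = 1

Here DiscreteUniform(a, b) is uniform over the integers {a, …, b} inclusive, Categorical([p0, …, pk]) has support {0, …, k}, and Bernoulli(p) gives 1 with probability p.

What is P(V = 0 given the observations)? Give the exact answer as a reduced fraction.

Enumerate traces; 24 have nonzero weight after conditioning:
  (W=0, U=0, Z=0, Y=1, X=2, V=0) weight 5/648
  (W=0, U=0, Z=0, Y=1, X=3, V=0) weight 5/648
  (W=0, U=0, Z=1, Y=1, X=2, V=2) weight 5/324
  (W=0, U=0, Z=1, Y=1, X=3, V=2) weight 5/324
  (W=0, U=1, Z=0, Y=1, X=2, V=1) weight 1/432
  (W=0, U=1, Z=0, Y=1, X=3, V=1) weight 1/432
  (W=0, U=1, Z=1, Y=1, X=2, V=0) weight 1/432
  (W=0, U=1, Z=1, Y=1, X=3, V=0) weight 1/432
  … 16 more
Group by V:
  weight(V=0) = 241/2592
  weight(V=1) = 25/864
  weight(V=2) = 83/648
Total weight = 241/2592 + 25/864 + 83/648 = 1/4
P(V=0 | obs) = 241/2592 / 1/4 = 241/648
P(V=1 | obs) = 25/864 / 1/4 = 25/216
P(V=2 | obs) = 83/648 / 1/4 = 83/162

P(V = 0 | obs) = 241/648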